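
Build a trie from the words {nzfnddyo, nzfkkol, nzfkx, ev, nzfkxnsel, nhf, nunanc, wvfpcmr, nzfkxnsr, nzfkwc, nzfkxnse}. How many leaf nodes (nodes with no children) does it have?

9

A leaf is a node with no children — equivalently, the end of a word that is not a proper prefix of any other stored word.
Those words: "ev", "nhf", "nunanc", "nzfkkol", "nzfkwc", "nzfkxnsel", "nzfkxnsr", "nzfnddyo", "wvfpcmr"
Leaf count: 9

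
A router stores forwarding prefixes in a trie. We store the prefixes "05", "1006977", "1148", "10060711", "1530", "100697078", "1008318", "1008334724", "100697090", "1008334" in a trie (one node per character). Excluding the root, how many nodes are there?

33

Trie structure (* marks end of a word):
(root)
├─ 0
│  └─ 5 *
└─ 1
   ├─ 0
   │  └─ 0
   │     ├─ 6
   │     │  ├─ 0
   │     │  │  └─ 7
   │     │  │     └─ 1
   │     │  │        └─ 1 *
   │     │  └─ 9
   │     │     └─ 7
   │     │        ├─ 0
   │     │        │  ├─ 7
   │     │        │  │  └─ 8 *
   │     │        │  └─ 9
   │     │        │     └─ 0 *
   │     │        └─ 7 *
   │     └─ 8
   │        └─ 3
   │           ├─ 1
   │           │  └─ 8 *
   │           └─ 3
   │              └─ 4 *
   │                 └─ 7
   │                    └─ 2
   │                       └─ 4 *
   ├─ 1
   │  └─ 4
   │     └─ 8 *
   └─ 5
      └─ 3
         └─ 0 *
Counting every labelled node above: 33.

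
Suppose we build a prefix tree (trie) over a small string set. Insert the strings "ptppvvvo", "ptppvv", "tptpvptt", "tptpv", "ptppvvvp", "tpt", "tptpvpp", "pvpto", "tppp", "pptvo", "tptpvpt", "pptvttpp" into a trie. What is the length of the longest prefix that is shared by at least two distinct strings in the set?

7

The deepest shared node is where two words last agree before diverging.
e.g. "ptppvvvo" and "ptppvvvp" share the prefix "ptppvvv" of length 7; no pair shares a longer one.
Longest shared-prefix length: 7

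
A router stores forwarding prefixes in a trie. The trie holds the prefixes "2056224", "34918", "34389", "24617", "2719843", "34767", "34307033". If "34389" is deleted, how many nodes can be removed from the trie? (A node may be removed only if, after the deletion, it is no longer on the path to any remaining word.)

Walk "34389" from the leaf back toward the root, removing each node that no remaining word uses.
The suffix "89" (2 nodes) is used only by "34389"; the node for "343" still has the child "0", so pruning stops there.
Nodes removed: 2

2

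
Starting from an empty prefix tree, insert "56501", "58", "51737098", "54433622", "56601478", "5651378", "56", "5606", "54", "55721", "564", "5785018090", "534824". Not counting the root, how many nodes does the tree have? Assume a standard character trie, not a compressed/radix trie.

Insert word by word; a character creates a node only if that edge doesn't already exist:
  "56501" → 5 new (5, 6, 5, 0, 1)
  "58" → prefix "5" already present; 1 new (8)
  "51737098" → prefix "5" already present; 7 new (1, 7, 3, 7, 0, 9, 8)
  "54433622" → prefix "5" already present; 7 new (4, 4, 3, 3, 6, 2, 2)
  "56601478" → prefix "56" already present; 6 new (6, 0, 1, 4, 7, 8)
  "5651378" → prefix "565" already present; 4 new (1, 3, 7, 8)
  "56" → prefix "56" already present; 0 new (none)
  "5606" → prefix "56" already present; 2 new (0, 6)
  "54" → prefix "54" already present; 0 new (none)
  "55721" → prefix "5" already present; 4 new (5, 7, 2, 1)
  "564" → prefix "56" already present; 1 new (4)
  "5785018090" → prefix "5" already present; 9 new (7, 8, 5, 0, 1, 8, 0, 9, 0)
  "534824" → prefix "5" already present; 5 new (3, 4, 8, 2, 4)
Total nodes = 5 + 1 + 7 + 7 + 6 + 4 + 0 + 2 + 0 + 4 + 1 + 9 + 5 = 51

51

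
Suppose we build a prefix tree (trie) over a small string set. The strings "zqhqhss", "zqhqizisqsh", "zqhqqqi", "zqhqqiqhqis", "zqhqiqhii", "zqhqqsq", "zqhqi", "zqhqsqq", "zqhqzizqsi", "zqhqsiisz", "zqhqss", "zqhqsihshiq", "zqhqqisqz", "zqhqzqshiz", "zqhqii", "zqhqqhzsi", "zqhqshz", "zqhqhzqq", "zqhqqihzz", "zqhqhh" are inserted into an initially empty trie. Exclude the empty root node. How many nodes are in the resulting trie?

70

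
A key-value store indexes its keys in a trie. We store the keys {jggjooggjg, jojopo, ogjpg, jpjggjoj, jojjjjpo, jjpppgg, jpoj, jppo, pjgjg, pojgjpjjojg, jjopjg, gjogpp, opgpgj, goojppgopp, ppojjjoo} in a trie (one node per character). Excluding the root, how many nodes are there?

88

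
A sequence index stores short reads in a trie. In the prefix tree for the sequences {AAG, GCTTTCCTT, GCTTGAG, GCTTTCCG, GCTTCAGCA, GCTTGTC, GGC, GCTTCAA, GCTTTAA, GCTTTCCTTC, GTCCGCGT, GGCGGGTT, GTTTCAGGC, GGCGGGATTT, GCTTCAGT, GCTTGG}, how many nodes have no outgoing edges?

14

Leaves are exactly the stored words that no other stored word extends.
Those words: "AAG", "GCTTCAA", "GCTTCAGCA", "GCTTCAGT", "GCTTGAG", "GCTTGG", "GCTTGTC", "GCTTTAA", "GCTTTCCG", "GCTTTCCTTC", "GGCGGGATTT", "GGCGGGTT", "GTCCGCGT", "GTTTCAGGC"
Leaf count: 14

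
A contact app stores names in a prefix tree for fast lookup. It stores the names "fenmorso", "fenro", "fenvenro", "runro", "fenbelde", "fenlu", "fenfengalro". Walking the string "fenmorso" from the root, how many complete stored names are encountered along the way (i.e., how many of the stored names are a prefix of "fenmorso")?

1

Walk "fenmorso" from the root; an end-of-word marker is hit whenever a stored word is a prefix of "fenmorso".
Prefixes of the query that are stored words: "fenmorso"
Count: 1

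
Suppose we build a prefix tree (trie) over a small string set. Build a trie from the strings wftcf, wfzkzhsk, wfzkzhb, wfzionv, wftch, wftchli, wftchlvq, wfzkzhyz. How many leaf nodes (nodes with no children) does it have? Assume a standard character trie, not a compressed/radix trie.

Leaves are exactly the stored words that no other stored word extends.
Those words: "wftcf", "wftchli", "wftchlvq", "wfzionv", "wfzkzhb", "wfzkzhsk", "wfzkzhyz"
Leaf count: 7

7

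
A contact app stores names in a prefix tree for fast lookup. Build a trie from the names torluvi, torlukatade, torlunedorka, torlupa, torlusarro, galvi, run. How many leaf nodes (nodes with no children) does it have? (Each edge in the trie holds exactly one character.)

Leaves are exactly the stored words that no other stored word extends.
Those words: "galvi", "run", "torlukatade", "torlunedorka", "torlupa", "torlusarro", "torluvi"
Leaf count: 7

7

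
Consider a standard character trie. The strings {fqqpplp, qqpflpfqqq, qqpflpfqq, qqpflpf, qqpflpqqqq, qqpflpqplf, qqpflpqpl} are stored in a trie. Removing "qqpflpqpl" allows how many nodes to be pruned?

0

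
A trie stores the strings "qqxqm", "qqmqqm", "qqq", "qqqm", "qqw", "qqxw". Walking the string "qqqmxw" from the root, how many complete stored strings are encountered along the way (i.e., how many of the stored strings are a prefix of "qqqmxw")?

Traverse "qqqmxw" character by character; count nodes along the way that are marked as word ends.
Prefixes of the query that are stored words: "qqq", "qqqm"
Count: 2

2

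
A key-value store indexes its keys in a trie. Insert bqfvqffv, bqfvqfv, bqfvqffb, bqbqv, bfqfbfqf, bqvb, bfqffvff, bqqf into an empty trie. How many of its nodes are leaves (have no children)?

8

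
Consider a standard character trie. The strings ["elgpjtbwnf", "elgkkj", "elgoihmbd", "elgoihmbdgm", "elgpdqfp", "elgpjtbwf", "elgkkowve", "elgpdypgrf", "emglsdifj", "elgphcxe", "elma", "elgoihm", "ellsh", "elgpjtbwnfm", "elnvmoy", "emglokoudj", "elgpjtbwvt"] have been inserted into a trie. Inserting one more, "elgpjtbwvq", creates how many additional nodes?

1

"elgpjtbwv" is already a path in the trie; the remaining "q" must be added.
So 10 − 9 = 1 new nodes.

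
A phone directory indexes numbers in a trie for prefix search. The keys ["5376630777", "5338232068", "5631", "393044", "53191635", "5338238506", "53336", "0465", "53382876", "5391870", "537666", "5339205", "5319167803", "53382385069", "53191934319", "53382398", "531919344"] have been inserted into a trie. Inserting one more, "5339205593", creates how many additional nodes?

3

"5339205" is already a path in the trie; the remaining "593" must be added.
New nodes needed: |"5339205593"| − 7 = 10 − 7 = 3.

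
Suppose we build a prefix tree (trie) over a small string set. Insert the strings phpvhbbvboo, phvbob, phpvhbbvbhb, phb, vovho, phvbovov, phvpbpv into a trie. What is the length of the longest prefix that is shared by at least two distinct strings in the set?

Look for the deepest trie node that still has at least two words in its subtree.
e.g. "phpvhbbvbhb" and "phpvhbbvboo" share the prefix "phpvhbbvb" of length 9; no pair shares a longer one.
Longest shared-prefix length: 9

9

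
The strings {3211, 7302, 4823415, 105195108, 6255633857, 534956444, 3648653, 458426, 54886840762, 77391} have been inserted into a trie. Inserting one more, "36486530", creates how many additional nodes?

1

"3648653" is already a path in the trie; the remaining "0" must be added.
So 8 − 7 = 1 new nodes.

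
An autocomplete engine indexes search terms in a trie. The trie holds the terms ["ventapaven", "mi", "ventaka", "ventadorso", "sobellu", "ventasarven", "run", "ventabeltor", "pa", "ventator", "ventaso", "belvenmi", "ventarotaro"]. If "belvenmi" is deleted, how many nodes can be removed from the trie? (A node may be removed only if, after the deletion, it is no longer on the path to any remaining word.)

8

After clearing the end-marker at "belvenmi", prune upward until reaching a node still needed by another word.
No other word shares any prefix with "belvenmi", so all 8 of its nodes go.
Nodes removed: 8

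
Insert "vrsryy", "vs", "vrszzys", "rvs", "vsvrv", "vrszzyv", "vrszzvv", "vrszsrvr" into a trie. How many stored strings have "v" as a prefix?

7

Walk to "v"; the words in its subtree are exactly those with that prefix.
Matches: "vrsryy", "vrszsrvr", "vrszzvv", "vrszzys", "vrszzyv", "vs", "vsvrv"
Count: 7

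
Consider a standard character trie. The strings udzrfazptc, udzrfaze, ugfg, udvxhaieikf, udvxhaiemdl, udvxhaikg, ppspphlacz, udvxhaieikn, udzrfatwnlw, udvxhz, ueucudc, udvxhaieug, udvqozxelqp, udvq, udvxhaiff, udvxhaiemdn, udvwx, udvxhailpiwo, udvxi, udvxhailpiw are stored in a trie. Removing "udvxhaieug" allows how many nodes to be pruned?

2

Walk "udvxhaieug" from the leaf back toward the root, removing each node that no remaining word uses.
The suffix "ug" (2 nodes) is used only by "udvxhaieug"; the node for "udvxhaie" still has the child "i", so pruning stops there.
Nodes removed: 2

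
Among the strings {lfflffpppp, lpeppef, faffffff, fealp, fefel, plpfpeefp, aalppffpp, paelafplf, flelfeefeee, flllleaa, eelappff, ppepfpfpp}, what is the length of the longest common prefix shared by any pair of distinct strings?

2

The deepest shared node is where two words last agree before diverging.
"fealp" and "fefel" agree on "fe" (2 characters) before diverging; nothing deeper is shared.
Longest shared-prefix length: 2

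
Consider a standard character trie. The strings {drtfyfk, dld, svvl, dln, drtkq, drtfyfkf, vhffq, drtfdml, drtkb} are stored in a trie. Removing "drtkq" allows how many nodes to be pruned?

After clearing the end-marker at "drtkq", prune upward until reaching a node still needed by another word.
The suffix "q" (1 node) is used only by "drtkq"; the node for "drtk" still has the child "b", so pruning stops there.
Nodes removed: 1

1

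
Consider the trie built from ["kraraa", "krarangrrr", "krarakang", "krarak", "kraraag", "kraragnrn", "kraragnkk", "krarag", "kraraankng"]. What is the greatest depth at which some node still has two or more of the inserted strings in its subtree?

7

Look for the deepest trie node that still has at least two words in its subtree.
e.g. "kraragnkk" and "kraragnrn" share the prefix "kraragn" of length 7; no pair shares a longer one.
Longest shared-prefix length: 7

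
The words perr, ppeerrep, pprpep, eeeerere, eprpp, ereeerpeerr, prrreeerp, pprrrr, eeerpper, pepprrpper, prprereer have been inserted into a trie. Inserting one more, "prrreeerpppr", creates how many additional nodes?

3

The longest prefix of "prrreeerpppr" already in the trie is "prrreeerp" (length 9).
New nodes needed: |"prrreeerpppr"| − 9 = 12 − 9 = 3.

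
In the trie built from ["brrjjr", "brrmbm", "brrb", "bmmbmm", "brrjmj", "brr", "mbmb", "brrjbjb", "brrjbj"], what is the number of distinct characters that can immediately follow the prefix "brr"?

3

The children of the "brr" node are the distinct next characters among strings starting with "brr".
Distinct next characters after "brr": b, j, m.
That node has 3 child edges.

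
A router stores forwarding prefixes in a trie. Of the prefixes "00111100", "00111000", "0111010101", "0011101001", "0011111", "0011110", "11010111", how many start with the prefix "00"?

5

Walk to "00"; the words in its subtree are exactly those with that prefix.
Words under "00": 00111000, 0011101001, 0011110, 00111100, 0011111
Count: 5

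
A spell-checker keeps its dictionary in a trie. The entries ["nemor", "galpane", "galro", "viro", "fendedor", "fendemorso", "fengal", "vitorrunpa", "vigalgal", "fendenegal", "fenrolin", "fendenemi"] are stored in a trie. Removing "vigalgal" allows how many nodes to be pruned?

A node on "vigalgal"'s path can go only if nothing else ends at it or branches off below it.
The suffix "galgal" (6 nodes) is used only by "vigalgal"; the node for "vi" still has the child "r", so pruning stops there.
Nodes removed: 6

6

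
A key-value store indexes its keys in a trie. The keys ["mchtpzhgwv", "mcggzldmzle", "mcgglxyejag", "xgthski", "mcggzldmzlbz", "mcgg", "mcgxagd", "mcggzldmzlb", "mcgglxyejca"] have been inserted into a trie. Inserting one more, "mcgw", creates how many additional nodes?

1

The longest prefix of "mcgw" already in the trie is "mcg" (length 3).
So 4 − 3 = 1 new nodes.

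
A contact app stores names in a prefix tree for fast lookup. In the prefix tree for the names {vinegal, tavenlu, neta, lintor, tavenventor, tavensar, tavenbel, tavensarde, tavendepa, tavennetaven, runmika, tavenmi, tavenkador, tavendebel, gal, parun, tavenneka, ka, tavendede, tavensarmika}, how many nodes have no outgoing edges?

19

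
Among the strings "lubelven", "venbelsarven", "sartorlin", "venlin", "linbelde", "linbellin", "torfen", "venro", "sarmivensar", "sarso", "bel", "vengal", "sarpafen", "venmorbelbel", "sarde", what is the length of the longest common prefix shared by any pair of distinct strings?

Look for the deepest trie node that still has at least two words in its subtree.
"linbelde" and "linbellin" agree on "linbel" (6 characters) before diverging; nothing deeper is shared.
Longest shared-prefix length: 6

6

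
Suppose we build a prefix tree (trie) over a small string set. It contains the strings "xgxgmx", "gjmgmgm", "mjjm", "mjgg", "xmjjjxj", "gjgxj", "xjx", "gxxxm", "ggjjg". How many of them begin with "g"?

Walk to "g"; the words in its subtree are exactly those with that prefix.
Words under "g": ggjjg, gjgxj, gjmgmgm, gxxxm
Count: 4

4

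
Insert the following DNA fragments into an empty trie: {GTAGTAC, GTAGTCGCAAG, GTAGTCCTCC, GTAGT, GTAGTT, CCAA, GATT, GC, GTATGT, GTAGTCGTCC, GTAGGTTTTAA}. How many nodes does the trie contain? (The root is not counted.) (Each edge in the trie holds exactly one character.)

Trie structure (* marks end of a word):
(root)
├─ C
│  └─ C
│     └─ A
│        └─ A *
└─ G
   ├─ A
   │  └─ T
   │     └─ T *
   ├─ C *
   └─ T
      └─ A
         ├─ G
         │  ├─ G
         │  │  └─ T
         │  │     └─ T
         │  │        └─ T
         │  │           └─ T
         │  │              └─ A
         │  │                 └─ A *
         │  └─ T *
         │     ├─ A
         │     │  └─ C *
         │     ├─ C
         │     │  ├─ C
         │     │  │  └─ T
         │     │  │     └─ C
         │     │  │        └─ C *
         │     │  └─ G
         │     │     ├─ C
         │     │     │  └─ A
         │     │     │     └─ A
         │     │     │        └─ G *
         │     │     └─ T
         │     │        └─ C
         │     │           └─ C *
         │     └─ T *
         └─ T
            └─ G
               └─ T *
Counting every labelled node above: 39.

39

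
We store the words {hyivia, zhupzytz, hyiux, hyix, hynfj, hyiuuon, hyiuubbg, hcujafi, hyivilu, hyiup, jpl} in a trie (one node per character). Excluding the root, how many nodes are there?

38

For each word, the new-node count is its length minus the longest prefix already in the trie:
  "hyivia" → 6 new (h, y, i, v, i, a)
  "zhupzytz" → 8 new (z, h, u, p, z, y, t, z)
  "hyiux" → prefix "hyi" already present; 2 new (u, x)
  "hyix" → prefix "hyi" already present; 1 new (x)
  "hynfj" → prefix "hy" already present; 3 new (n, f, j)
  "hyiuuon" → prefix "hyiu" already present; 3 new (u, o, n)
  "hyiuubbg" → prefix "hyiuu" already present; 3 new (b, b, g)
  "hcujafi" → prefix "h" already present; 6 new (c, u, j, a, f, i)
  "hyivilu" → prefix "hyivi" already present; 2 new (l, u)
  "hyiup" → prefix "hyiu" already present; 1 new (p)
  "jpl" → 3 new (j, p, l)
Total nodes = 6 + 8 + 2 + 1 + 3 + 3 + 3 + 6 + 2 + 1 + 3 = 38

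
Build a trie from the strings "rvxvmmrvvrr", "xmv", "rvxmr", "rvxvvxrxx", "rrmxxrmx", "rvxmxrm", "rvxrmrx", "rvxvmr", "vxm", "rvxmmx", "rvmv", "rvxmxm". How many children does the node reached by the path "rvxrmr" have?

1

Walk "rvxrmr" from the root, arriving at one node.
Distinct next characters after "rvxrmr": x.
That node has 1 child edge.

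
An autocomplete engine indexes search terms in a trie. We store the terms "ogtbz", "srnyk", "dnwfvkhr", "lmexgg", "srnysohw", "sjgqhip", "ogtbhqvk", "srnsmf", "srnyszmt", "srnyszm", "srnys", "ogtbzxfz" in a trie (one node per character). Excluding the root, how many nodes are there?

47

Count nodes per top-level branch (shared prefixes stored once):
  'd'-branch (dnwfvkhr): 8 nodes
  'l'-branch (lmexgg): 6 nodes
  'o'-branch (ogtbhqvk, ogtbz, ogtbzxfz): 12 nodes
  's'-branch (sjgqhip, srnsmf, srnyk, srnys, srnysohw, srnyszm, srnyszmt): 21 nodes
Sum: 47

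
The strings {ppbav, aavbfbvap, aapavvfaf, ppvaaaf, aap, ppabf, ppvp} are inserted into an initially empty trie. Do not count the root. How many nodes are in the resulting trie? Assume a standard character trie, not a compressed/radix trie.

Insert word by word; a character creates a node only if that edge doesn't already exist:
  "ppbav" → 5 new (p, p, b, a, v)
  "aavbfbvap" → 9 new (a, a, v, b, f, b, v, a, p)
  "aapavvfaf" → prefix "aa" already present; 7 new (p, a, v, v, f, a, f)
  "ppvaaaf" → prefix "pp" already present; 5 new (v, a, a, a, f)
  "aap" → prefix "aap" already present; 0 new (none)
  "ppabf" → prefix "pp" already present; 3 new (a, b, f)
  "ppvp" → prefix "ppv" already present; 1 new (p)
Total nodes = 5 + 9 + 7 + 5 + 0 + 3 + 1 = 30

30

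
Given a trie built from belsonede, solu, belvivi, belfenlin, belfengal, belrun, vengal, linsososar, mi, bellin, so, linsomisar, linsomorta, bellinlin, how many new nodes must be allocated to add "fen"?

3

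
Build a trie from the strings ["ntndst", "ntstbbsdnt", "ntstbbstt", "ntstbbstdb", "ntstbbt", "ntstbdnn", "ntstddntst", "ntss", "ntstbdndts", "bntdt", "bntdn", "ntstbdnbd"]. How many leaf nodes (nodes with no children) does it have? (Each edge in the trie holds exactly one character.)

12

Leaves are exactly the stored words that no other stored word extends.
Those words: "bntdn", "bntdt", "ntndst", "ntss", "ntstbbsdnt", "ntstbbstdb", "ntstbbstt", "ntstbbt", "ntstbdnbd", "ntstbdndts", "ntstbdnn", "ntstddntst"
Leaf count: 12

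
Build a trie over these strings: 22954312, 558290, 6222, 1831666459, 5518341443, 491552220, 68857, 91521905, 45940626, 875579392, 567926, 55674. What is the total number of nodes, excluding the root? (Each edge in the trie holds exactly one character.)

81

Insert word by word; a character creates a node only if that edge doesn't already exist:
  "22954312" → 8 new (2, 2, 9, 5, 4, 3, 1, 2)
  "558290" → 6 new (5, 5, 8, 2, 9, 0)
  "6222" → 4 new (6, 2, 2, 2)
  "1831666459" → 10 new (1, 8, 3, 1, 6, 6, 6, 4, 5, 9)
  "5518341443" → prefix "55" already present; 8 new (1, 8, 3, 4, 1, 4, 4, 3)
  "491552220" → 9 new (4, 9, 1, 5, 5, 2, 2, 2, 0)
  "68857" → prefix "6" already present; 4 new (8, 8, 5, 7)
  "91521905" → 8 new (9, 1, 5, 2, 1, 9, 0, 5)
  "45940626" → prefix "4" already present; 7 new (5, 9, 4, 0, 6, 2, 6)
  "875579392" → 9 new (8, 7, 5, 5, 7, 9, 3, 9, 2)
  "567926" → prefix "5" already present; 5 new (6, 7, 9, 2, 6)
  "55674" → prefix "55" already present; 3 new (6, 7, 4)
Total nodes = 8 + 6 + 4 + 10 + 8 + 9 + 4 + 8 + 7 + 9 + 5 + 3 = 81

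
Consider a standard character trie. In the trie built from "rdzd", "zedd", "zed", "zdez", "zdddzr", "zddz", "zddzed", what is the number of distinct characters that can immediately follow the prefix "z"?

2

Follow the path "z" to its node, then look at its outgoing edges.
Distinct next characters after "z": d, e.
That node has 2 child edges.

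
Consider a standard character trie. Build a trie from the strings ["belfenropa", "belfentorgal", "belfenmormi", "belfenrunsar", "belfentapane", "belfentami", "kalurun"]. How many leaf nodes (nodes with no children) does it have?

A leaf is a node with no children — equivalently, the end of a word that is not a proper prefix of any other stored word.
Those words: "belfenmormi", "belfenropa", "belfenrunsar", "belfentami", "belfentapane", "belfentorgal", "kalurun"
Leaf count: 7

7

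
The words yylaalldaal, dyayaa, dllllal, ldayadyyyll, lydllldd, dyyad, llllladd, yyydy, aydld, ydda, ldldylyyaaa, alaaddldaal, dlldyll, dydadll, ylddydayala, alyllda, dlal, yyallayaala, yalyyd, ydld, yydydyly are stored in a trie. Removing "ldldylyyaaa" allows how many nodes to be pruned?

A node on "ldldylyyaaa"'s path can go only if nothing else ends at it or branches off below it.
The suffix "ldylyyaaa" (9 nodes) is used only by "ldldylyyaaa"; the node for "ld" still has the child "a", so pruning stops there.
Nodes removed: 9

9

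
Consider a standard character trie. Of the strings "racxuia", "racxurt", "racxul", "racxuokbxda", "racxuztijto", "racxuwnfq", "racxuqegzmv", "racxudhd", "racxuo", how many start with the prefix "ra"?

Walk to "ra"; the words in its subtree are exactly those with that prefix.
Words under "ra": racxudhd, racxuia, racxul, racxuo, racxuokbxda, racxuqegzmv, racxurt, racxuwnfq, racxuztijto
Count: 9

9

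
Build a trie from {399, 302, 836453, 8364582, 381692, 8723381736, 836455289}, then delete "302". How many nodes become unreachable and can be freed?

After clearing the end-marker at "302", prune upward until reaching a node still needed by another word.
The suffix "02" (2 nodes) is used only by "302"; the node for "3" still has the child "9", so pruning stops there.
Nodes removed: 2

2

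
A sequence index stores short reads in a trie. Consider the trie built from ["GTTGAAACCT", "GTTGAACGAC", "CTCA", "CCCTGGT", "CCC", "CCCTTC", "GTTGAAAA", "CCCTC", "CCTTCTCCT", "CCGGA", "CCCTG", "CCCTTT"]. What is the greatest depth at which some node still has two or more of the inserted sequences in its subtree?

7

Equivalently: take the maximum, over all pairs, of their longest common prefix length.
"GTTGAAAA" and "GTTGAAACCT" agree on "GTTGAAA" (7 characters) before diverging; nothing deeper is shared.
Longest shared-prefix length: 7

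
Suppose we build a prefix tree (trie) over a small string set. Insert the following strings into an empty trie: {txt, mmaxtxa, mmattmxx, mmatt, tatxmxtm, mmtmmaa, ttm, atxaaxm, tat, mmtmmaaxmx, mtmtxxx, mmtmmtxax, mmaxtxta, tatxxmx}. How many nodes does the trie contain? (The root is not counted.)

54

For each word, the new-node count is its length minus the longest prefix already in the trie:
  "txt" → 3 new (t, x, t)
  "mmaxtxa" → 7 new (m, m, a, x, t, x, a)
  "mmattmxx" → prefix "mma" already present; 5 new (t, t, m, x, x)
  "mmatt" → prefix "mmatt" already present; 0 new (none)
  "tatxmxtm" → prefix "t" already present; 7 new (a, t, x, m, x, t, m)
  "mmtmmaa" → prefix "mm" already present; 5 new (t, m, m, a, a)
  "ttm" → prefix "t" already present; 2 new (t, m)
  "atxaaxm" → 7 new (a, t, x, a, a, x, m)
  "tat" → prefix "tat" already present; 0 new (none)
  "mmtmmaaxmx" → prefix "mmtmmaa" already present; 3 new (x, m, x)
  "mtmtxxx" → prefix "m" already present; 6 new (t, m, t, x, x, x)
  "mmtmmtxax" → prefix "mmtmm" already present; 4 new (t, x, a, x)
  "mmaxtxta" → prefix "mmaxtx" already present; 2 new (t, a)
  "tatxxmx" → prefix "tatx" already present; 3 new (x, m, x)
Total nodes = 3 + 7 + 5 + 0 + 7 + 5 + 2 + 7 + 0 + 3 + 6 + 4 + 2 + 3 = 54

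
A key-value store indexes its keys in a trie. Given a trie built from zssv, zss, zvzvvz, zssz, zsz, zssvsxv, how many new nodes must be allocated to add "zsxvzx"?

Walking "zsxvzx" from the root, the first 2 characters ("zs") follow existing edges; "x" is the first miss.
New nodes needed: |"zsxvzx"| − 2 = 6 − 2 = 4.

4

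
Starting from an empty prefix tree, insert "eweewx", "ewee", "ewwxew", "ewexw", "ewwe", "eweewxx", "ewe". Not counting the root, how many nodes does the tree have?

14

Trie structure (* marks end of a word):
(root)
└─ e
   └─ w
      ├─ e *
      │  ├─ e *
      │  │  └─ w
      │  │     └─ x *
      │  │        └─ x *
      │  └─ x
      │     └─ w *
      └─ w
         ├─ e *
         └─ x
            └─ e
               └─ w *
Counting every labelled node above: 14.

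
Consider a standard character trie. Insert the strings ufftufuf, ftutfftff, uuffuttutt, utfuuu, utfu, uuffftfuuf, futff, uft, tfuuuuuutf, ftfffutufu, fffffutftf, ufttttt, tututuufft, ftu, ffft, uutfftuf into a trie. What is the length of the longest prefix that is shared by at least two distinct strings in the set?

The deepest shared node is where two words last agree before diverging.
e.g. "utfu" and "utfuuu" share the prefix "utfu" of length 4; no pair shares a longer one.
Longest shared-prefix length: 4

4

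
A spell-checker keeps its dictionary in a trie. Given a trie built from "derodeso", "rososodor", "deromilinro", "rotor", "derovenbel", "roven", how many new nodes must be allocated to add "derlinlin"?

6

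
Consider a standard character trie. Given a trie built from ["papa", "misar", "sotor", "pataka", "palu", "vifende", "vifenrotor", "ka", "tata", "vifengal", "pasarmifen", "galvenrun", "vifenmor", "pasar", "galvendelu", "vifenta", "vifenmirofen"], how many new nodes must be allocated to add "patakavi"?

"pataka" is already a path in the trie; the remaining "vi" must be added.
New nodes needed: |"patakavi"| − 6 = 8 − 6 = 2.

2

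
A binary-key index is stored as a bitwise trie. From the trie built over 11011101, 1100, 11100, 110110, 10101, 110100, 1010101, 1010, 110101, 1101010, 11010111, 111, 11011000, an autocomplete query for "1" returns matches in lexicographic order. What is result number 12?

111

DFS of the "1" subtree visits, in order: "1010", "10101", "1010101", "1100", "110100", "110101", "1101010", "11010111", "110110", "11011000", "11011101", "111", "11100"
The 12th is 111.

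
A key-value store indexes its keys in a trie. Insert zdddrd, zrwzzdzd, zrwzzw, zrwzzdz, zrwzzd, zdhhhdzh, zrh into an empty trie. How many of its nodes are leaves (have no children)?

Leaves are exactly the stored words that no other stored word extends.
Those words: "zdddrd", "zdhhhdzh", "zrh", "zrwzzdzd", "zrwzzw"
Leaf count: 5

5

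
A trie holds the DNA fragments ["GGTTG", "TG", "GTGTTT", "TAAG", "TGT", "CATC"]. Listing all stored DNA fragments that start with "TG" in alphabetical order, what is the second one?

DFS of the "TG" subtree visits, in order: "TG", "TGT"
The 2nd is TGT.

TGT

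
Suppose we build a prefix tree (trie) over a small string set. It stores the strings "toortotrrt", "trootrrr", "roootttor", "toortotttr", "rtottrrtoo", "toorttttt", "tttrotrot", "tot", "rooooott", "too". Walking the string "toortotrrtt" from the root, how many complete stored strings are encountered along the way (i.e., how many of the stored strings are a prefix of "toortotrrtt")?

2

Check each prefix of "toortotrrtt" against the stored set — each match is an end-marker on the path.
Prefixes of the query that are stored words: "too", "toortotrrt"
Count: 2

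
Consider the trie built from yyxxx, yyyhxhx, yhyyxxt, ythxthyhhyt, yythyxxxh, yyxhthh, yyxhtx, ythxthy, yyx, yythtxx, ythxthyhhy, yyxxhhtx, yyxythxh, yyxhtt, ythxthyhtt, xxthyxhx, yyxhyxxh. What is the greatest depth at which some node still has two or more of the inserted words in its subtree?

The deepest shared node is where two words last agree before diverging.
"ythxthyhhy" and "ythxthyhhyt" agree on "ythxthyhhy" (10 characters) before diverging; nothing deeper is shared.
Longest shared-prefix length: 10

10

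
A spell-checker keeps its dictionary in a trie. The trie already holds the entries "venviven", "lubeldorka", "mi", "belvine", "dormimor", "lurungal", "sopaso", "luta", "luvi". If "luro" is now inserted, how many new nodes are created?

1

"lur" is already a path in the trie; the remaining "o" must be added.
Each of the 1 remaining characters creates one node.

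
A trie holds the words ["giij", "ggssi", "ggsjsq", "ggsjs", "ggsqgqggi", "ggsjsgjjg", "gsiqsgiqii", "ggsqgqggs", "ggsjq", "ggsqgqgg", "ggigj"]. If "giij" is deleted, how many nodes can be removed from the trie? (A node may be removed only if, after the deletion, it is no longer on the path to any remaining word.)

Walk "giij" from the leaf back toward the root, removing each node that no remaining word uses.
The suffix "iij" (3 nodes) is used only by "giij"; the node for "g" still has the child "g", so pruning stops there.
Nodes removed: 3

3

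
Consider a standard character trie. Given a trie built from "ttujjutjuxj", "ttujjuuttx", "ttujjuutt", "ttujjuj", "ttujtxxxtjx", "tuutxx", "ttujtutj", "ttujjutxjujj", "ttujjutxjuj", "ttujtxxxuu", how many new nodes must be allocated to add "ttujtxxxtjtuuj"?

4

The longest prefix of "ttujtxxxtjtuuj" already in the trie is "ttujtxxxtj" (length 10).
New nodes needed: |"ttujtxxxtjtuuj"| − 10 = 14 − 10 = 4.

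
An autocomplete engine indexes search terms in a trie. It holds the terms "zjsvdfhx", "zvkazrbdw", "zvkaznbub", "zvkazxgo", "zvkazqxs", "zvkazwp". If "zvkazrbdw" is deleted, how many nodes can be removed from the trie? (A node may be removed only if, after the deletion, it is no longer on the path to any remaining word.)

4

After clearing the end-marker at "zvkazrbdw", prune upward until reaching a node still needed by another word.
The suffix "rbdw" (4 nodes) is used only by "zvkazrbdw"; the node for "zvkaz" still has the child "n", so pruning stops there.
Nodes removed: 4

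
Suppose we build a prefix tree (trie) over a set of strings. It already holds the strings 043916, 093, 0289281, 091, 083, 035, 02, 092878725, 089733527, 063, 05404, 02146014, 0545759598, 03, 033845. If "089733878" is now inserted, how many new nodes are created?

Walking "089733878" from the root, the first 6 characters ("089733") follow existing edges; "8" is the first miss.
So 9 − 6 = 3 new nodes.

3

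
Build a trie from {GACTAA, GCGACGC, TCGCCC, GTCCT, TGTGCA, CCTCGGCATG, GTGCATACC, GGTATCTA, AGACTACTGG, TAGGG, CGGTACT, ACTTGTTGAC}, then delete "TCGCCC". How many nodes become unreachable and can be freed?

After clearing the end-marker at "TCGCCC", prune upward until reaching a node still needed by another word.
The suffix "CGCCC" (5 nodes) is used only by "TCGCCC"; the node for "T" still has the child "G", so pruning stops there.
Nodes removed: 5

5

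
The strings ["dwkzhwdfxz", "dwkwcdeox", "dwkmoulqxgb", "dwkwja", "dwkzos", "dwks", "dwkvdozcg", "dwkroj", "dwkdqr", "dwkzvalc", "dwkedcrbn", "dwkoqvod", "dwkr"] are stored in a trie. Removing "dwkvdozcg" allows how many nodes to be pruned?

After clearing the end-marker at "dwkvdozcg", prune upward until reaching a node still needed by another word.
The suffix "vdozcg" (6 nodes) is used only by "dwkvdozcg"; the node for "dwk" still has the child "z", so pruning stops there.
Nodes removed: 6

6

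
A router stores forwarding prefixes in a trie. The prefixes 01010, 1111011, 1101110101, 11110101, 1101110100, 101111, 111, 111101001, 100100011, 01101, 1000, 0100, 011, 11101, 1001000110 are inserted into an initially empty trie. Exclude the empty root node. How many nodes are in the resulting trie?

45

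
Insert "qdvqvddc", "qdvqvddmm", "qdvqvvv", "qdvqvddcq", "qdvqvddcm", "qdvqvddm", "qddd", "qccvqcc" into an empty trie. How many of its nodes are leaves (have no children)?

6

Leaves are exactly the stored words that no other stored word extends.
Those words: "qccvqcc", "qddd", "qdvqvddcm", "qdvqvddcq", "qdvqvddmm", "qdvqvvv"
Leaf count: 6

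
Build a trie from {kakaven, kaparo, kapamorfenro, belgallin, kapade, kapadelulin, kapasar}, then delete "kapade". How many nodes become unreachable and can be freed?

0

A node on "kapade"'s path can go only if nothing else ends at it or branches off below it.
Every node on "kapade" is still needed (e.g. by "kapadelulin"), so nothing is freed.
Nodes removed: 0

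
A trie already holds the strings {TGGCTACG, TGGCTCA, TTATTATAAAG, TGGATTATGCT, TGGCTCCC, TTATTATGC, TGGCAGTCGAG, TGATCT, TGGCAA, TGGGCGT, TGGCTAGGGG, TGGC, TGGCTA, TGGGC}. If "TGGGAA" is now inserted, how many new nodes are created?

2

"TGGG" is already a path in the trie; the remaining "AA" must be added.
New nodes needed: |"TGGGAA"| − 4 = 6 − 4 = 2.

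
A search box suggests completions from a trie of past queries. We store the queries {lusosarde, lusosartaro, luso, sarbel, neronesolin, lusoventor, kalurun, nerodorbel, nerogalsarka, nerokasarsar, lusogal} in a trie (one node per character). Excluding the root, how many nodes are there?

Trace insertions, counting only characters that open a new branch:
  "lusosarde" → 9 new (l, u, s, o, s, a, r, d, e)
  "lusosartaro" → prefix "lusosar" already present; 4 new (t, a, r, o)
  "luso" → prefix "luso" already present; 0 new (none)
  "sarbel" → 6 new (s, a, r, b, e, l)
  "neronesolin" → 11 new (n, e, r, o, n, e, s, o, l, i, n)
  "lusoventor" → prefix "luso" already present; 6 new (v, e, n, t, o, r)
  "kalurun" → 7 new (k, a, l, u, r, u, n)
  "nerodorbel" → prefix "nero" already present; 6 new (d, o, r, b, e, l)
  "nerogalsarka" → prefix "nero" already present; 8 new (g, a, l, s, a, r, k, a)
  "nerokasarsar" → prefix "nero" already present; 8 new (k, a, s, a, r, s, a, r)
  "lusogal" → prefix "luso" already present; 3 new (g, a, l)
Total nodes = 9 + 4 + 0 + 6 + 11 + 6 + 7 + 6 + 8 + 8 + 3 = 68

68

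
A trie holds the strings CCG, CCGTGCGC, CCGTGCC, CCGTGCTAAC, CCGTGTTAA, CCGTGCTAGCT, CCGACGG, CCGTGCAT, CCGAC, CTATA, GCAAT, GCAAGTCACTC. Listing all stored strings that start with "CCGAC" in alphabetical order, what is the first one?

Words with prefix "CCGAC", in lexicographic order: "CCGAC", "CCGACGG"
Position 1: CCGAC

CCGAC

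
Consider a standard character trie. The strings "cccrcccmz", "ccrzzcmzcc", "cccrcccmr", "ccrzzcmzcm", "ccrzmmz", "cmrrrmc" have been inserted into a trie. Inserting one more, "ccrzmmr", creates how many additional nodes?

Walking "ccrzmmr" from the root, the first 6 characters ("ccrzmm") follow existing edges; "r" is the first miss.
New nodes needed: |"ccrzmmr"| − 6 = 7 − 6 = 1.

1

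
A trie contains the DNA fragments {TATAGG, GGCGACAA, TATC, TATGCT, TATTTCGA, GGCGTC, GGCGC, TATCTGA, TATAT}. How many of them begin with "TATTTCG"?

1

Walk to "TATTTCG"; the words in its subtree are exactly those with that prefix.
Words under "TATTTCG": TATTTCGA
Count: 1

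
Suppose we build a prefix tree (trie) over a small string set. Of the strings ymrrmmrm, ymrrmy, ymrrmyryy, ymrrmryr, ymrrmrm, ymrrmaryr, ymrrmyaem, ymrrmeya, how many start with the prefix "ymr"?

Walk to "ymr"; the words in its subtree are exactly those with that prefix.
Words under "ymr": ymrrmaryr, ymrrmeya, ymrrmmrm, ymrrmrm, ymrrmryr, ymrrmy, ymrrmyaem, ymrrmyryy
Count: 8

8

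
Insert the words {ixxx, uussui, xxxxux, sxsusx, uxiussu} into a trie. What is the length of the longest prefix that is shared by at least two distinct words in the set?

The deepest shared node is where two words last agree before diverging.
e.g. "uussui" and "uxiussu" share the prefix "u" of length 1; no pair shares a longer one.
Longest shared-prefix length: 1

1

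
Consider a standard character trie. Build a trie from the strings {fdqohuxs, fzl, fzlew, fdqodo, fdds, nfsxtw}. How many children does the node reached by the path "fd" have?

Follow the path "fd" to its node, then look at its outgoing edges.
Characters that immediately follow "fd" among the stored strings: {d, q}.
That node has 2 child edges.

2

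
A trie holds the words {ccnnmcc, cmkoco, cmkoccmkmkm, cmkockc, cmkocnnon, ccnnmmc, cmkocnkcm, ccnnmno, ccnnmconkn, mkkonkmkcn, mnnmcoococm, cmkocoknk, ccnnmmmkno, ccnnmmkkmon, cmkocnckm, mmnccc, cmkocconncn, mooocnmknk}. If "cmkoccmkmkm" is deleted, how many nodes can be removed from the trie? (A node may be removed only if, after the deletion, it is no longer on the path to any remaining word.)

A node on "cmkoccmkmkm"'s path can go only if nothing else ends at it or branches off below it.
The suffix "mkmkm" (5 nodes) is used only by "cmkoccmkmkm"; the node for "cmkocc" still has the child "o", so pruning stops there.
Nodes removed: 5

5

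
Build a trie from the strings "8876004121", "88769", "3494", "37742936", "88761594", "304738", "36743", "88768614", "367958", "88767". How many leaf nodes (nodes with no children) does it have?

Leaves are exactly the stored words that no other stored word extends.
Those words: "304738", "3494", "36743", "367958", "37742936", "8876004121", "88761594", "88767", "88768614", "88769"
Leaf count: 10

10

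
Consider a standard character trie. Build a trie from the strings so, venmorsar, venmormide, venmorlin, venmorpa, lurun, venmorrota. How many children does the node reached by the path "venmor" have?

Walk "venmor" from the root, arriving at one node.
Distinct next characters after "venmor": l, m, p, r, s.
That node has 5 child edges.

5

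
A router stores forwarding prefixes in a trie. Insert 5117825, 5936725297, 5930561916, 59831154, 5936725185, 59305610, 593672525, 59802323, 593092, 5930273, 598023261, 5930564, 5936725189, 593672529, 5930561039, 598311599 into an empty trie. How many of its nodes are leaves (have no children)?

14

A leaf is a node with no children — equivalently, the end of a word that is not a proper prefix of any other stored word.
Those words: "5117825", "5930273", "5930561039", "5930561916", "5930564", "593092", "5936725185", "5936725189", "593672525", "5936725297", "59802323", "598023261", "59831154", "598311599"
Leaf count: 14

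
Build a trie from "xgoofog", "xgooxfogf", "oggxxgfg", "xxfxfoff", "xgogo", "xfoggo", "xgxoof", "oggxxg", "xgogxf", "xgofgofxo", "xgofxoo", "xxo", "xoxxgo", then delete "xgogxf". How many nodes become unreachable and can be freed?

2

A node on "xgogxf"'s path can go only if nothing else ends at it or branches off below it.
The suffix "xf" (2 nodes) is used only by "xgogxf"; the node for "xgog" still has the child "o", so pruning stops there.
Nodes removed: 2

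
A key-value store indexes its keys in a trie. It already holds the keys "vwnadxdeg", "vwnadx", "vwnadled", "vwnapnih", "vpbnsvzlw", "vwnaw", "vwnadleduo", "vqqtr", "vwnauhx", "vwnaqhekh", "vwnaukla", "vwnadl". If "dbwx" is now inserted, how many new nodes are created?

No existing word starts with "d", so every character of "dbwx" needs a new node.
4 − 0 = 4 new nodes.

4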